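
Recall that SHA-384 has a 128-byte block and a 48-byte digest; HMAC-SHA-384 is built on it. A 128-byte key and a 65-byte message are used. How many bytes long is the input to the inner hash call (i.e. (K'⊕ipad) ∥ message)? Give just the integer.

193

Key is 128 ≤ 128 bytes, zero-padded: |K'| = 128.
Inner input = (K'⊕ipad) ∥ m → 128 + 65 = 193 bytes.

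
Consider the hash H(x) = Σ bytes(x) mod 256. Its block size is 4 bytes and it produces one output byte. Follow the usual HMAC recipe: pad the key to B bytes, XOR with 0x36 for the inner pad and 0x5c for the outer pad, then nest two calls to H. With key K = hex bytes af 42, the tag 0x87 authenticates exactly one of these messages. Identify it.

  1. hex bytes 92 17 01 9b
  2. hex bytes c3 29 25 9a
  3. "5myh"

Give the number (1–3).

1

Key hex bytes af 42 is 2 bytes ≤ B = 4; zero-pad to 4 bytes: K' = af 42 00 00.
K' ⊕ ipad = 99 74 36 36; K' ⊕ opad = f3 1e 5c 5c.
m1: inner = H(99 74 36 36 92 17 01 9b) = be; tag = H(f3 1e 5c 5c be) = 87 ← matches
m2: inner = H(99 74 36 36 c3 29 25 9a) = 24; tag = H(f3 1e 5c 5c 24) = ed
m3: inner = H(99 74 36 36 35 6d 79 68) = fc; tag = H(f3 1e 5c 5c fc) = c5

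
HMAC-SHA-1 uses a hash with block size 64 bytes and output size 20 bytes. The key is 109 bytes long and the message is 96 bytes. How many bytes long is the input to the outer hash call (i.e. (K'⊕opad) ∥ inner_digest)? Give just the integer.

84

Key is 109 > 64 bytes, so it is hashed to 20 bytes then zero-padded to 64: |K'| = 64.
Outer input = (K'⊕opad) ∥ H(inner) → 64 + 20 = 84 bytes.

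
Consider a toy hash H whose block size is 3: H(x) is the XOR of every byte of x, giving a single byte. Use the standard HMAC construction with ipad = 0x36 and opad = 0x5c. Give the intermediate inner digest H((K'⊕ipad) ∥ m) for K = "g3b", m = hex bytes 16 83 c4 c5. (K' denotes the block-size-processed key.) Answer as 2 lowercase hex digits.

Key "g3b" = 67 33 62 is exactly B = 3 bytes: K' = 67 33 62.
K' ⊕ ipad = 51 05 54.
Inner input = 51 05 54 ∥ 16 83 c4 c5.
Inner hash: XOR 51⊕05⊕54⊕16⊕83⊕c4⊕c5 = 94.

94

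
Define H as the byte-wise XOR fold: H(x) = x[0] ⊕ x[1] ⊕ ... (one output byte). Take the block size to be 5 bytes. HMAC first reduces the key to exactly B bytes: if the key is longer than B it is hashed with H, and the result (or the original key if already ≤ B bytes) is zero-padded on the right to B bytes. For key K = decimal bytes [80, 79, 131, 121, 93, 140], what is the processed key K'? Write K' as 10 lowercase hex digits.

|K| = 6 > B = 5, so first hash the key.
H(K): XOR 50⊕4f⊕83⊕79⊕5d⊕8c = 34.
Zero-pad H(K) = 34 to 5 bytes: K' = 34 00 00 00 00.

3400000000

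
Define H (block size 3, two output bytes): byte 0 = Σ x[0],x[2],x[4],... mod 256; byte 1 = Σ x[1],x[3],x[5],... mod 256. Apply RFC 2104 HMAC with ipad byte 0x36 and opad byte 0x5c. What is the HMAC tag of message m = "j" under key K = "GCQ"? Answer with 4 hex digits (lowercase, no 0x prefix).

07f7

Key "GCQ" = 47 43 51 is exactly B = 3 bytes: K' = 47 43 51.
K' ⊕ ipad = 71 75 67.  K' ⊕ opad = 1b 1f 0d.
Inner input = (K'⊕ipad) ∥ m = 71 75 67 ∥ 6a.
Inner hash: even-index sum = 216 mod 256 = 216; odd-index sum = 223 mod 256 = 223 → d8 df.
Outer input = (K'⊕opad) ∥ inner = 1b 1f 0d ∥ d8 df.
Outer hash (tag): even-index sum = 263 mod 256 = 7; odd-index sum = 247 mod 256 = 247 → 07 f7.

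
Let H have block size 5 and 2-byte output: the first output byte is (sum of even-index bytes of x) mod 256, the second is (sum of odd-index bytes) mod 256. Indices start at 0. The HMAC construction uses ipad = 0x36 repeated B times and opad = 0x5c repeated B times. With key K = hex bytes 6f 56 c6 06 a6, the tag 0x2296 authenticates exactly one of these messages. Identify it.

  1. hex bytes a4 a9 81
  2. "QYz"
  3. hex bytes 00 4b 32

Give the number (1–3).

2

Key hex bytes 6f 56 c6 06 a6 is exactly B = 5 bytes: K' = 6f 56 c6 06 a6.
K' ⊕ ipad = 59 60 f0 30 90; K' ⊕ opad = 33 0a 9a 5a fa.
m1: inner = H(59 60 f0 30 90 a4 a9 81) = 82 b5; tag = H(33 0a 9a 5a fa 82 b5) = 7ce6
m2: inner = H(59 60 f0 30 90 51 59 7a) = 32 5b; tag = H(33 0a 9a 5a fa 32 5b) = 2296 ← matches
m3: inner = H(59 60 f0 30 90 00 4b 32) = 24 c2; tag = H(33 0a 9a 5a fa 24 c2) = 8988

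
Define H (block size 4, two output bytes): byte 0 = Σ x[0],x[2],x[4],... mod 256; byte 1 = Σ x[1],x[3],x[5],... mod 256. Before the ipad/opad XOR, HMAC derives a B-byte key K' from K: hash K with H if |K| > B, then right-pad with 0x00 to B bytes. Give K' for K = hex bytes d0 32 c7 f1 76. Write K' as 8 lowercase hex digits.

0d230000

|K| = 5 > B = 4, so first hash the key.
H(K): even-index sum = 525 mod 256 = 13; odd-index sum = 291 mod 256 = 35 → 0d 23.
Zero-pad H(K) = 0d 23 to 4 bytes: K' = 0d 23 00 00.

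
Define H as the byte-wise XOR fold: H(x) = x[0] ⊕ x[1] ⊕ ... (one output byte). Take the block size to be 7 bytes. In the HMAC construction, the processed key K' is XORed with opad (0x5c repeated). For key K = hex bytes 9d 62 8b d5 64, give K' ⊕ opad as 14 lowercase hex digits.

c13ed789385c5c

Key hex bytes 9d 62 8b d5 64 is 5 bytes ≤ B = 7; zero-pad to 7 bytes: K' = 9d 62 8b d5 64 00 00.
XOR each byte with 0x5c: 9d⊕5c=c1, 62⊕5c=3e, 8b⊕5c=d7, d5⊕5c=89, 64⊕5c=38, 00⊕5c=5c, 00⊕5c=5c.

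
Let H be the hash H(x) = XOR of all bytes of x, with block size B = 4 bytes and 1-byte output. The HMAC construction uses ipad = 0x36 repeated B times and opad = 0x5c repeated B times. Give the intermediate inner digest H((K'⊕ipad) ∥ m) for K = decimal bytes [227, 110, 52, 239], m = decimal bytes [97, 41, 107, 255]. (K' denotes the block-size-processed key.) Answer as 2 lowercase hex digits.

8a

Key decimal bytes [227, 110, 52, 239] = e3 6e 34 ef is exactly B = 4 bytes: K' = e3 6e 34 ef.
K' ⊕ ipad = d5 58 02 d9.
Inner input = d5 58 02 d9 ∥ 61 29 6b ff.
Inner hash: XOR d5⊕58⊕02⊕d9⊕61⊕29⊕6b⊕ff = 8a.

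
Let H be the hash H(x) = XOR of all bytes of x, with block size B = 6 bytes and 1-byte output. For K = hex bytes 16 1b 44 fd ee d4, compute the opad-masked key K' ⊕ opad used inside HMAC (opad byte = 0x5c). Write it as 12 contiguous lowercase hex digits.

4a4718a1b288

Key hex bytes 16 1b 44 fd ee d4 is exactly B = 6 bytes: K' = 16 1b 44 fd ee d4.
XOR each byte with 0x5c: 16⊕5c=4a, 1b⊕5c=47, 44⊕5c=18, fd⊕5c=a1, ee⊕5c=b2, d4⊕5c=88.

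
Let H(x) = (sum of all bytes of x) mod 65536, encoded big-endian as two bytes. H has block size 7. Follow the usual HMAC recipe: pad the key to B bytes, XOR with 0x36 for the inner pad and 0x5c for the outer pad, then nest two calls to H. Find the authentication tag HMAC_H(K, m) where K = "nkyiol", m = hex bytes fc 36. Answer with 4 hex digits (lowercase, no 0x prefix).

Key "nkyiol" = 6e 6b 79 69 6f 6c is 6 bytes ≤ B = 7; zero-pad to 7 bytes: K' = 6e 6b 79 69 6f 6c 00.
K' ⊕ ipad = 58 5d 4f 5f 59 5a 36.  K' ⊕ opad = 32 37 25 35 33 30 5c.
Inner input = (K'⊕ipad) ∥ m = 58 5d 4f 5f 59 5a 36 ∥ fc 36.
Inner hash: sum = 88+93+79+95+89+90+54+252+54 = 894 → 03 7e.
Outer input = (K'⊕opad) ∥ inner = 32 37 25 35 33 30 5c ∥ 03 7e.
Outer hash (tag): sum = 50+55+37+53+51+48+92+3+126 = 515 → 02 03.

0203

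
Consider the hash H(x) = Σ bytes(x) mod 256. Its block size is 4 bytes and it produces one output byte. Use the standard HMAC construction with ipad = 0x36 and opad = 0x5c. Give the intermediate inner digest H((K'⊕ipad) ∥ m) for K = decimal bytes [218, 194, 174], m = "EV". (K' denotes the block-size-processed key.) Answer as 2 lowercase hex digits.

49

Key decimal bytes [218, 194, 174] = da c2 ae is 3 bytes ≤ B = 4; zero-pad to 4 bytes: K' = da c2 ae 00.
K' ⊕ ipad = ec f4 98 36.
Inner input = ec f4 98 36 ∥ 45 56.
Inner hash: sum = 236+244+152+54+69+86 = 841; mod 256 = 73 → 49.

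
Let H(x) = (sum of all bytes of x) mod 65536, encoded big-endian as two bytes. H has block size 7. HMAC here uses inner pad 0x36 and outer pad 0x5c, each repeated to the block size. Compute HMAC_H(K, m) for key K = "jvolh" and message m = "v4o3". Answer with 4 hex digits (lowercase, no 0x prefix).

0217

Key "jvolh" = 6a 76 6f 6c 68 is 5 bytes ≤ B = 7; zero-pad to 7 bytes: K' = 6a 76 6f 6c 68 00 00.
K' ⊕ ipad = 5c 40 59 5a 5e 36 36.  K' ⊕ opad = 36 2a 33 30 34 5c 5c.
Inner input = (K'⊕ipad) ∥ m = 5c 40 59 5a 5e 36 36 ∥ 76 34 6f 33.
Inner hash: sum = 92+64+89+90+94+54+54+118+52+111+51 = 869 → 03 65.
Outer input = (K'⊕opad) ∥ inner = 36 2a 33 30 34 5c 5c ∥ 03 65.
Outer hash (tag): sum = 54+42+51+48+52+92+92+3+101 = 535 → 02 17.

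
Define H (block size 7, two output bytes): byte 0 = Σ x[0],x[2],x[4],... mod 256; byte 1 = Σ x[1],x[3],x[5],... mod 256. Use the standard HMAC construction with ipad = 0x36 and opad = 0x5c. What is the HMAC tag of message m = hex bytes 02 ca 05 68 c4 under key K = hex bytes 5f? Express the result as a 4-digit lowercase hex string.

Key hex bytes 5f is 1 byte ≤ B = 7; zero-pad to 7 bytes: K' = 5f 00 00 00 00 00 00.
K' ⊕ ipad = 69 36 36 36 36 36 36.  K' ⊕ opad = 03 5c 5c 5c 5c 5c 5c.
Inner input = (K'⊕ipad) ∥ m = 69 36 36 36 36 36 36 ∥ 02 ca 05 68 c4.
Inner hash: even-index sum = 573 mod 256 = 61; odd-index sum = 365 mod 256 = 109 → 3d 6d.
Outer input = (K'⊕opad) ∥ inner = 03 5c 5c 5c 5c 5c 5c ∥ 3d 6d.
Outer hash (tag): even-index sum = 388 mod 256 = 132; odd-index sum = 337 mod 256 = 81 → 84 51.

8451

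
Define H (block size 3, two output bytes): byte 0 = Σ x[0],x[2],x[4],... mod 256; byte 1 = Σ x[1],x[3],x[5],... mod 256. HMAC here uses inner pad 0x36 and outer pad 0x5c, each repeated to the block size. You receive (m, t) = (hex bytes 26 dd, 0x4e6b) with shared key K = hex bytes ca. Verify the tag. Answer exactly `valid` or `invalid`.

valid

Key hex bytes ca is 1 byte ≤ B = 3; zero-pad to 3 bytes: K' = ca 00 00.
K' ⊕ ipad = fc 36 36; K' ⊕ opad = 96 5c 5c.
Inner hash: even-index sum = 527 mod 256 = 15; odd-index sum = 92 mod 256 = 92 → 0f 5c.
Outer hash (recomputed tag): even-index sum = 334 mod 256 = 78; odd-index sum = 107 mod 256 = 107 → 4e 6b.
Recomputed tag = 4e6b; claimed = 4e6b → match.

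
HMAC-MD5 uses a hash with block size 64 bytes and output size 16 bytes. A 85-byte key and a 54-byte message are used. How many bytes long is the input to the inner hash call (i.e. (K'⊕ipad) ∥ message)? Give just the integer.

118

Key is 85 > 64 bytes, so it is hashed to 16 bytes then zero-padded to 64: |K'| = 64.
Inner input = (K'⊕ipad) ∥ m → 64 + 54 = 118 bytes.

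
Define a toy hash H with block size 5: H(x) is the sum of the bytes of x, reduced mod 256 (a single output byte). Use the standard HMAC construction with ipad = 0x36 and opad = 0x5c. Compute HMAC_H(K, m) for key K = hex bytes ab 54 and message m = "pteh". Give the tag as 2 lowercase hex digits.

Key hex bytes ab 54 is 2 bytes ≤ B = 5; zero-pad to 5 bytes: K' = ab 54 00 00 00.
K' ⊕ ipad = 9d 62 36 36 36.  K' ⊕ opad = f7 08 5c 5c 5c.
Inner input = (K'⊕ipad) ∥ m = 9d 62 36 36 36 ∥ 70 74 65 68.
Inner hash: sum = 157+98+54+54+54+112+116+101+104 = 850; mod 256 = 82 → 52.
Outer input = (K'⊕opad) ∥ inner = f7 08 5c 5c 5c ∥ 52.
Outer hash (tag): sum = 247+8+92+92+92+82 = 613; mod 256 = 101 → 65.

65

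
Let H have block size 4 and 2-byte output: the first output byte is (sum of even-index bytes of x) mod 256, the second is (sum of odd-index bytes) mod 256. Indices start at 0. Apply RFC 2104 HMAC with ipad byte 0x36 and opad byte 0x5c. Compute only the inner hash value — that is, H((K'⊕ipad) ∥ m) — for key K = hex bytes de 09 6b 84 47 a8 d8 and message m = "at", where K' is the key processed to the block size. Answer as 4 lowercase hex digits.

Key hex bytes de 09 6b 84 47 a8 d8 is 7 bytes > B = 4, so hash it first: H(key) = 68 35, then zero-pad to 4 bytes: K' = 68 35 00 00.
K' ⊕ ipad = 5e 03 36 36.
Inner input = 5e 03 36 36 ∥ 61 74.
Inner hash: even-index sum = 245 mod 256 = 245; odd-index sum = 173 mod 256 = 173 → f5 ad.

f5ad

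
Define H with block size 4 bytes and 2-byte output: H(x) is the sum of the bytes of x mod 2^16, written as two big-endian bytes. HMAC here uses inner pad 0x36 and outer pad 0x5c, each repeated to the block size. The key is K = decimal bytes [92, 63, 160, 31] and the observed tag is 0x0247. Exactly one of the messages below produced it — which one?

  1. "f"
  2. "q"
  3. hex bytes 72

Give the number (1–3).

Key decimal bytes [92, 63, 160, 31] = 5c 3f a0 1f is exactly B = 4 bytes: K' = 5c 3f a0 1f.
K' ⊕ ipad = 6a 09 96 29; K' ⊕ opad = 00 63 fc 43.
m1: inner = H(6a 09 96 29 66) = 01 98; tag = H(00 63 fc 43 01 98) = 023b
m2: inner = H(6a 09 96 29 71) = 01 a3; tag = H(00 63 fc 43 01 a3) = 0246
m3: inner = H(6a 09 96 29 72) = 01 a4; tag = H(00 63 fc 43 01 a4) = 0247 ← matches

3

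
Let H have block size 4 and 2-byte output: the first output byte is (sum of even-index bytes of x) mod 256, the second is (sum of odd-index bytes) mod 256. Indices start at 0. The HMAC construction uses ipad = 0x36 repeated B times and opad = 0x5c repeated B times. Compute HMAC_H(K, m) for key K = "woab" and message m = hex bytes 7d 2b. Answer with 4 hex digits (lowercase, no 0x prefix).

Key "woab" = 77 6f 61 62 is exactly B = 4 bytes: K' = 77 6f 61 62.
K' ⊕ ipad = 41 59 57 54.  K' ⊕ opad = 2b 33 3d 3e.
Inner input = (K'⊕ipad) ∥ m = 41 59 57 54 ∥ 7d 2b.
Inner hash: even-index sum = 277 mod 256 = 21; odd-index sum = 216 mod 256 = 216 → 15 d8.
Outer input = (K'⊕opad) ∥ inner = 2b 33 3d 3e ∥ 15 d8.
Outer hash (tag): even-index sum = 125 mod 256 = 125; odd-index sum = 329 mod 256 = 73 → 7d 49.

7d49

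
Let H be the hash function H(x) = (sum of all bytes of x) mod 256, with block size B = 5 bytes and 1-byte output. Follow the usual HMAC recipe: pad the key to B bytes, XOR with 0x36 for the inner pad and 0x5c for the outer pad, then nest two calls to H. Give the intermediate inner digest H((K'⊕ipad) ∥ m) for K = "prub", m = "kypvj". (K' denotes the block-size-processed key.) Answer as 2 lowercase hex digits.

Key "prub" = 70 72 75 62 is 4 bytes ≤ B = 5; zero-pad to 5 bytes: K' = 70 72 75 62 00.
K' ⊕ ipad = 46 44 43 54 36.
Inner input = 46 44 43 54 36 ∥ 6b 79 70 76 6a.
Inner hash: sum = 70+68+67+84+54+107+121+112+118+106 = 907; mod 256 = 139 → 8b.

8b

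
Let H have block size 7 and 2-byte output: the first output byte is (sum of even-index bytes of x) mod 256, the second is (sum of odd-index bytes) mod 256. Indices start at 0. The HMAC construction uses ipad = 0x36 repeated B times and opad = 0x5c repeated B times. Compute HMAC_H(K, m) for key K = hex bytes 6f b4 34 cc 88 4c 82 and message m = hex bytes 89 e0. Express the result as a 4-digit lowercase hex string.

cc35

Key hex bytes 6f b4 34 cc 88 4c 82 is exactly B = 7 bytes: K' = 6f b4 34 cc 88 4c 82.
K' ⊕ ipad = 59 82 02 fa be 7a b4.  K' ⊕ opad = 33 e8 68 90 d4 10 de.
Inner input = (K'⊕ipad) ∥ m = 59 82 02 fa be 7a b4 ∥ 89 e0.
Inner hash: even-index sum = 685 mod 256 = 173; odd-index sum = 639 mod 256 = 127 → ad 7f.
Outer input = (K'⊕opad) ∥ inner = 33 e8 68 90 d4 10 de ∥ ad 7f.
Outer hash (tag): even-index sum = 716 mod 256 = 204; odd-index sum = 565 mod 256 = 53 → cc 35.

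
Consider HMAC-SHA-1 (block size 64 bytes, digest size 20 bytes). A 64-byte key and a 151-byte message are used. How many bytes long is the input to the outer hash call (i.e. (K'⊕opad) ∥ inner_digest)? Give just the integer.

Key is 64 ≤ 64 bytes, zero-padded: |K'| = 64.
Outer input = (K'⊕opad) ∥ H(inner) → 64 + 20 = 84 bytes.

84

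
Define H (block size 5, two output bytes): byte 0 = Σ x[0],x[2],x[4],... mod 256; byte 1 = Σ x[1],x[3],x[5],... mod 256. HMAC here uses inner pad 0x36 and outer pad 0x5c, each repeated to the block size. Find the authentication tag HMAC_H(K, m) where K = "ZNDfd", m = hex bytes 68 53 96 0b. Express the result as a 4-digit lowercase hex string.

1cda

Key "ZNDfd" = 5a 4e 44 66 64 is exactly B = 5 bytes: K' = 5a 4e 44 66 64.
K' ⊕ ipad = 6c 78 72 50 52.  K' ⊕ opad = 06 12 18 3a 38.
Inner input = (K'⊕ipad) ∥ m = 6c 78 72 50 52 ∥ 68 53 96 0b.
Inner hash: even-index sum = 398 mod 256 = 142; odd-index sum = 454 mod 256 = 198 → 8e c6.
Outer input = (K'⊕opad) ∥ inner = 06 12 18 3a 38 ∥ 8e c6.
Outer hash (tag): even-index sum = 284 mod 256 = 28; odd-index sum = 218 mod 256 = 218 → 1c da.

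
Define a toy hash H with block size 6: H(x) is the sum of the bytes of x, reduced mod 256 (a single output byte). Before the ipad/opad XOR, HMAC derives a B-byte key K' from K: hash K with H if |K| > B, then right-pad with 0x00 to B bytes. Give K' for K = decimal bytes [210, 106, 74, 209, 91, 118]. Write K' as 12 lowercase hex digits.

Key decimal bytes [210, 106, 74, 209, 91, 118] = d2 6a 4a d1 5b 76 is exactly B = 6 bytes: K' = d2 6a 4a d1 5b 76.

d26a4ad15b76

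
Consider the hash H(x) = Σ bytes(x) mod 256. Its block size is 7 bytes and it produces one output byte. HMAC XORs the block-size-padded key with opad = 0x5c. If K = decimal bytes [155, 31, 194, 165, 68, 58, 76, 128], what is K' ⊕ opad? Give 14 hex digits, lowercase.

Key decimal bytes [155, 31, 194, 165, 68, 58, 76, 128] = 9b 1f c2 a5 44 3a 4c 80 is 8 bytes > B = 7, so hash it first: H(key) = 6b, then zero-pad to 7 bytes: K' = 6b 00 00 00 00 00 00.
XOR each byte with 0x5c: 6b⊕5c=37, 00⊕5c=5c, 00⊕5c=5c, 00⊕5c=5c, 00⊕5c=5c, 00⊕5c=5c, 00⊕5c=5c.

375c5c5c5c5c5c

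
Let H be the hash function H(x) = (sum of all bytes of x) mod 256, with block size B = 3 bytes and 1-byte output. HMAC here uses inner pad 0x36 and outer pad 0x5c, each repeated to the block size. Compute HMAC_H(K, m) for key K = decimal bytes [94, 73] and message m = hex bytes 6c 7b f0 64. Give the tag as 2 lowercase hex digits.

cb

Key decimal bytes [94, 73] = 5e 49 is 2 bytes ≤ B = 3; zero-pad to 3 bytes: K' = 5e 49 00.
K' ⊕ ipad = 68 7f 36.  K' ⊕ opad = 02 15 5c.
Inner input = (K'⊕ipad) ∥ m = 68 7f 36 ∥ 6c 7b f0 64.
Inner hash: sum = 104+127+54+108+123+240+100 = 856; mod 256 = 88 → 58.
Outer input = (K'⊕opad) ∥ inner = 02 15 5c ∥ 58.
Outer hash (tag): sum = 2+21+92+88 = 203 → cb.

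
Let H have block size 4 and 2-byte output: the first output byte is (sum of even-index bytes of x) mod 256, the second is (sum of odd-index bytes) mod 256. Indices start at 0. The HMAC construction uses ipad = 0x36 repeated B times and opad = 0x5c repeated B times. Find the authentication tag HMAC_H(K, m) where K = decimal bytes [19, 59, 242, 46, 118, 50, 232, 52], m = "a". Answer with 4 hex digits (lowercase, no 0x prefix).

Key decimal bytes [19, 59, 242, 46, 118, 50, 232, 52] = 13 3b f2 2e 76 32 e8 34 is 8 bytes > B = 4, so hash it first: H(key) = 63 cf, then zero-pad to 4 bytes: K' = 63 cf 00 00.
K' ⊕ ipad = 55 f9 36 36.  K' ⊕ opad = 3f 93 5c 5c.
Inner input = (K'⊕ipad) ∥ m = 55 f9 36 36 ∥ 61.
Inner hash: even-index sum = 236 mod 256 = 236; odd-index sum = 303 mod 256 = 47 → ec 2f.
Outer input = (K'⊕opad) ∥ inner = 3f 93 5c 5c ∥ ec 2f.
Outer hash (tag): even-index sum = 391 mod 256 = 135; odd-index sum = 286 mod 256 = 30 → 87 1e.

871e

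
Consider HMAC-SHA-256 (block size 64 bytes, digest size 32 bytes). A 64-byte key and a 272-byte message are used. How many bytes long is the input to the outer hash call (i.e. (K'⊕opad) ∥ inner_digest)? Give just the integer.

96

Key is 64 ≤ 64 bytes, zero-padded: |K'| = 64.
Outer input = (K'⊕opad) ∥ H(inner) → 64 + 32 = 96 bytes.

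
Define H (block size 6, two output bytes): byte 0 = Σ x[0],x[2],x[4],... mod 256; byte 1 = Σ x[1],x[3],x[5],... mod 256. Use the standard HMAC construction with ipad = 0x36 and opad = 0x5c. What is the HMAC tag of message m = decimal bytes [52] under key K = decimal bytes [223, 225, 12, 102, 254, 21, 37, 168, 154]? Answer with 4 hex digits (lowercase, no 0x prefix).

Key decimal bytes [223, 225, 12, 102, 254, 21, 37, 168, 154] = df e1 0c 66 fe 15 25 a8 9a is 9 bytes > B = 6, so hash it first: H(key) = a8 04, then zero-pad to 6 bytes: K' = a8 04 00 00 00 00.
K' ⊕ ipad = 9e 32 36 36 36 36.  K' ⊕ opad = f4 58 5c 5c 5c 5c.
Inner input = (K'⊕ipad) ∥ m = 9e 32 36 36 36 36 ∥ 34.
Inner hash: even-index sum = 318 mod 256 = 62; odd-index sum = 158 mod 256 = 158 → 3e 9e.
Outer input = (K'⊕opad) ∥ inner = f4 58 5c 5c 5c 5c ∥ 3e 9e.
Outer hash (tag): even-index sum = 490 mod 256 = 234; odd-index sum = 430 mod 256 = 174 → ea ae.

eaae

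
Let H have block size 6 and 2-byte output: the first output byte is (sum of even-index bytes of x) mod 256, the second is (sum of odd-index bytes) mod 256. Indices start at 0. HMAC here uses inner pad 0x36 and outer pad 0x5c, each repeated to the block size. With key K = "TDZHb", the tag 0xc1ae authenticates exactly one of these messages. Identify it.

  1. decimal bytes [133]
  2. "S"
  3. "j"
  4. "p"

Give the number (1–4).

2

Key "TDZHb" = 54 44 5a 48 62 is 5 bytes ≤ B = 6; zero-pad to 6 bytes: K' = 54 44 5a 48 62 00.
K' ⊕ ipad = 62 72 6c 7e 54 36; K' ⊕ opad = 08 18 06 14 3e 5c.
m1: inner = H(62 72 6c 7e 54 36 85) = a7 26; tag = H(08 18 06 14 3e 5c a7 26) = f3ae
m2: inner = H(62 72 6c 7e 54 36 53) = 75 26; tag = H(08 18 06 14 3e 5c 75 26) = c1ae ← matches
m3: inner = H(62 72 6c 7e 54 36 6a) = 8c 26; tag = H(08 18 06 14 3e 5c 8c 26) = d8ae
m4: inner = H(62 72 6c 7e 54 36 70) = 92 26; tag = H(08 18 06 14 3e 5c 92 26) = deae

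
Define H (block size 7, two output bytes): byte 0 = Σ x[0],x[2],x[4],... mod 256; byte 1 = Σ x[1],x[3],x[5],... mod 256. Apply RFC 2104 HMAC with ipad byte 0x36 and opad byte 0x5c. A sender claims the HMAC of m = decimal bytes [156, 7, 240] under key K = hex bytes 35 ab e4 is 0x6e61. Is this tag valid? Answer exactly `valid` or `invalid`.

Key hex bytes 35 ab e4 is 3 bytes ≤ B = 7; zero-pad to 7 bytes: K' = 35 ab e4 00 00 00 00.
K' ⊕ ipad = 03 9d d2 36 36 36 36; K' ⊕ opad = 69 f7 b8 5c 5c 5c 5c.
Inner hash: even-index sum = 328 mod 256 = 72; odd-index sum = 661 mod 256 = 149 → 48 95.
Outer hash (recomputed tag): even-index sum = 622 mod 256 = 110; odd-index sum = 503 mod 256 = 247 → 6e f7.
Recomputed tag = 6ef7; claimed = 6e61 → mismatch.

invalid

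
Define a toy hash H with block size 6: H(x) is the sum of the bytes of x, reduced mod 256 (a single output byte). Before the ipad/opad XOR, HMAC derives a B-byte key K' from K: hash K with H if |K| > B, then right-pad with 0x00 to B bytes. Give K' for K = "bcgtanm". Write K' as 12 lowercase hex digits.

|K| = 7 > B = 6, so first hash the key.
H(K): sum = 98+99+103+116+97+110+109 = 732; mod 256 = 220 → dc.
Zero-pad H(K) = dc to 6 bytes: K' = dc 00 00 00 00 00.

dc0000000000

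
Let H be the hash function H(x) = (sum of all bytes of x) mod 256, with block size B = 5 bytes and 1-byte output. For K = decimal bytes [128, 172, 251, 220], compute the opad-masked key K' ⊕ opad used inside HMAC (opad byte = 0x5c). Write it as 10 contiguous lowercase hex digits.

Key decimal bytes [128, 172, 251, 220] = 80 ac fb dc is 4 bytes ≤ B = 5; zero-pad to 5 bytes: K' = 80 ac fb dc 00.
XOR each byte with 0x5c: 80⊕5c=dc, ac⊕5c=f0, fb⊕5c=a7, dc⊕5c=80, 00⊕5c=5c.

dcf0a7805c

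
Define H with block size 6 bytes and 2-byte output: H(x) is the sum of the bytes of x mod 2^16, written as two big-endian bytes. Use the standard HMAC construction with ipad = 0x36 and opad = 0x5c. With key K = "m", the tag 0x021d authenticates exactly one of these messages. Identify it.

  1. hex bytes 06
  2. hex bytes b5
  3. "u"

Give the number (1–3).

Key "m" = 6d is 1 byte ≤ B = 6; zero-pad to 6 bytes: K' = 6d 00 00 00 00 00.
K' ⊕ ipad = 5b 36 36 36 36 36; K' ⊕ opad = 31 5c 5c 5c 5c 5c.
m1: inner = H(5b 36 36 36 36 36 06) = 01 6f; tag = H(31 5c 5c 5c 5c 5c 01 6f) = 026d
m2: inner = H(5b 36 36 36 36 36 b5) = 02 1e; tag = H(31 5c 5c 5c 5c 5c 02 1e) = 021d ← matches
m3: inner = H(5b 36 36 36 36 36 75) = 01 de; tag = H(31 5c 5c 5c 5c 5c 01 de) = 02dc

2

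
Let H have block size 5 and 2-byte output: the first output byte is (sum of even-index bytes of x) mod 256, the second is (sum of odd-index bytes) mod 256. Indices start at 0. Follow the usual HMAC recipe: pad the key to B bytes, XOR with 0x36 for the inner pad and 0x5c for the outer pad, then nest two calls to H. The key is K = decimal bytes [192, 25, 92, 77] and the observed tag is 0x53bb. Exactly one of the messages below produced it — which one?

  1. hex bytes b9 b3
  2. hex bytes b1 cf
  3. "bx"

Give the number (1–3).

2

Key decimal bytes [192, 25, 92, 77] = c0 19 5c 4d is 4 bytes ≤ B = 5; zero-pad to 5 bytes: K' = c0 19 5c 4d 00.
K' ⊕ ipad = f6 2f 6a 7b 36; K' ⊕ opad = 9c 45 00 11 5c.
m1: inner = H(f6 2f 6a 7b 36 b9 b3) = 49 63; tag = H(9c 45 00 11 5c 49 63) = 5b9f
m2: inner = H(f6 2f 6a 7b 36 b1 cf) = 65 5b; tag = H(9c 45 00 11 5c 65 5b) = 53bb ← matches
m3: inner = H(f6 2f 6a 7b 36 62 78) = 0e 0c; tag = H(9c 45 00 11 5c 0e 0c) = 0464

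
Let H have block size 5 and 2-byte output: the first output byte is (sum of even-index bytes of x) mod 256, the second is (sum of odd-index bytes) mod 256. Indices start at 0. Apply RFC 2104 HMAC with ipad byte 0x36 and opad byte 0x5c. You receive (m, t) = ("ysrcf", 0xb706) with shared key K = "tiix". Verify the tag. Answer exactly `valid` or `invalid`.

Key "tiix" = 74 69 69 78 is 4 bytes ≤ B = 5; zero-pad to 5 bytes: K' = 74 69 69 78 00.
K' ⊕ ipad = 42 5f 5f 4e 36; K' ⊕ opad = 28 35 35 24 5c.
Inner hash: even-index sum = 429 mod 256 = 173; odd-index sum = 510 mod 256 = 254 → ad fe.
Outer hash (recomputed tag): even-index sum = 439 mod 256 = 183; odd-index sum = 262 mod 256 = 6 → b7 06.
Recomputed tag = b706; claimed = b706 → match.

valid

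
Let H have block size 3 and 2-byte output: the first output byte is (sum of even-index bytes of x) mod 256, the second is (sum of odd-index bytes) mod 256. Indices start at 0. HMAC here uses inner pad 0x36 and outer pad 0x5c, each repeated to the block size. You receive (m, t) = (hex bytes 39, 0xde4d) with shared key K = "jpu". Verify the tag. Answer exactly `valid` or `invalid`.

invalid

Key "jpu" = 6a 70 75 is exactly B = 3 bytes: K' = 6a 70 75.
K' ⊕ ipad = 5c 46 43; K' ⊕ opad = 36 2c 29.
Inner hash: even-index sum = 159 mod 256 = 159; odd-index sum = 127 mod 256 = 127 → 9f 7f.
Outer hash (recomputed tag): even-index sum = 222 mod 256 = 222; odd-index sum = 203 mod 256 = 203 → de cb.
Recomputed tag = decb; claimed = de4d → mismatch.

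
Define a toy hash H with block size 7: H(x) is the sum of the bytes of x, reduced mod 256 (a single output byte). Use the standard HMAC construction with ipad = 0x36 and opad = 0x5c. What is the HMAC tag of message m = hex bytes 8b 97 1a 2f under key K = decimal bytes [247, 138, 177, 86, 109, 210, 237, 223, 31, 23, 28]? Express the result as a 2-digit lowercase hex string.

63

Key decimal bytes [247, 138, 177, 86, 109, 210, 237, 223, 31, 23, 28] = f7 8a b1 56 6d d2 ed df 1f 17 1c is 11 bytes > B = 7, so hash it first: H(key) = e5, then zero-pad to 7 bytes: K' = e5 00 00 00 00 00 00.
K' ⊕ ipad = d3 36 36 36 36 36 36.  K' ⊕ opad = b9 5c 5c 5c 5c 5c 5c.
Inner input = (K'⊕ipad) ∥ m = d3 36 36 36 36 36 36 ∥ 8b 97 1a 2f.
Inner hash: sum = 211+54+54+54+54+54+54+139+151+26+47 = 898; mod 256 = 130 → 82.
Outer input = (K'⊕opad) ∥ inner = b9 5c 5c 5c 5c 5c 5c ∥ 82.
Outer hash (tag): sum = 185+92+92+92+92+92+92+130 = 867; mod 256 = 99 → 63.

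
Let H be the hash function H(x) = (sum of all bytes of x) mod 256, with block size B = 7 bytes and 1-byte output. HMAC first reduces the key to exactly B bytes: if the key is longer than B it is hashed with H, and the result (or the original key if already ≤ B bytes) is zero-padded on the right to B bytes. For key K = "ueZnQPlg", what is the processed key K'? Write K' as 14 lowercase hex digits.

|K| = 8 > B = 7, so first hash the key.
H(K): sum = 117+101+90+110+81+80+108+103 = 790; mod 256 = 22 → 16.
Zero-pad H(K) = 16 to 7 bytes: K' = 16 00 00 00 00 00 00.

16000000000000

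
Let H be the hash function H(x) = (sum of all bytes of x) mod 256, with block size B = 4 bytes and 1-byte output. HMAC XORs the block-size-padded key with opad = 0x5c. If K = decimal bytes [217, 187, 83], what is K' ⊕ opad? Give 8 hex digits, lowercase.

Key decimal bytes [217, 187, 83] = d9 bb 53 is 3 bytes ≤ B = 4; zero-pad to 4 bytes: K' = d9 bb 53 00.
XOR each byte with 0x5c: d9⊕5c=85, bb⊕5c=e7, 53⊕5c=0f, 00⊕5c=5c.

85e70f5c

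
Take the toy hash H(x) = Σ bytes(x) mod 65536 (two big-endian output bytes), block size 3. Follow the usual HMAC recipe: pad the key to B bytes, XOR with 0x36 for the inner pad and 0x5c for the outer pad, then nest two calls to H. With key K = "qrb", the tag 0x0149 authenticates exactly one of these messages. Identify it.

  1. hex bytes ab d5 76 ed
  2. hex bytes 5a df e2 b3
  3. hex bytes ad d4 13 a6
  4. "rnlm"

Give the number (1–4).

2

Key "qrb" = 71 72 62 is exactly B = 3 bytes: K' = 71 72 62.
K' ⊕ ipad = 47 44 54; K' ⊕ opad = 2d 2e 3e.
m1: inner = H(47 44 54 ab d5 76 ed) = 03 c2; tag = H(2d 2e 3e 03 c2) = 015e
m2: inner = H(47 44 54 5a df e2 b3) = 03 ad; tag = H(2d 2e 3e 03 ad) = 0149 ← matches
m3: inner = H(47 44 54 ad d4 13 a6) = 03 19; tag = H(2d 2e 3e 03 19) = 00b5
m4: inner = H(47 44 54 72 6e 6c 6d) = 02 98; tag = H(2d 2e 3e 02 98) = 0133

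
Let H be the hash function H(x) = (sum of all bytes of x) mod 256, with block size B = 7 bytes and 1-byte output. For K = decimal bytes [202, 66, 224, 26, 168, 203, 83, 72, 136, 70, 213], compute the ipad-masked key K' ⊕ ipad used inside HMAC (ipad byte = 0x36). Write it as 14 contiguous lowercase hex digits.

81363636363636

Key decimal bytes [202, 66, 224, 26, 168, 203, 83, 72, 136, 70, 213] = ca 42 e0 1a a8 cb 53 48 88 46 d5 is 11 bytes > B = 7, so hash it first: H(key) = b7, then zero-pad to 7 bytes: K' = b7 00 00 00 00 00 00.
XOR each byte with 0x36: b7⊕36=81, 00⊕36=36, 00⊕36=36, 00⊕36=36, 00⊕36=36, 00⊕36=36, 00⊕36=36.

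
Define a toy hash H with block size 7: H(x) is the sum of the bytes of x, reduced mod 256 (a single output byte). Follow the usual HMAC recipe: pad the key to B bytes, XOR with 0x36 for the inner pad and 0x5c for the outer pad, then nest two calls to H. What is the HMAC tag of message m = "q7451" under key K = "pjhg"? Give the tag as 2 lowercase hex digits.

1a

Key "pjhg" = 70 6a 68 67 is 4 bytes ≤ B = 7; zero-pad to 7 bytes: K' = 70 6a 68 67 00 00 00.
K' ⊕ ipad = 46 5c 5e 51 36 36 36.  K' ⊕ opad = 2c 36 34 3b 5c 5c 5c.
Inner input = (K'⊕ipad) ∥ m = 46 5c 5e 51 36 36 36 ∥ 71 37 34 35 31.
Inner hash: sum = 70+92+94+81+54+54+54+113+55+52+53+49 = 821; mod 256 = 53 → 35.
Outer input = (K'⊕opad) ∥ inner = 2c 36 34 3b 5c 5c 5c ∥ 35.
Outer hash (tag): sum = 44+54+52+59+92+92+92+53 = 538; mod 256 = 26 → 1a.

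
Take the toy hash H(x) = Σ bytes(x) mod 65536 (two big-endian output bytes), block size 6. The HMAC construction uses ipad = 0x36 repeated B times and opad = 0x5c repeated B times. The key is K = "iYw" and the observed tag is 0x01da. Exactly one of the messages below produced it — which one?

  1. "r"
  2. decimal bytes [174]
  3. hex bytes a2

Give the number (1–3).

Key "iYw" = 69 59 77 is 3 bytes ≤ B = 6; zero-pad to 6 bytes: K' = 69 59 77 00 00 00.
K' ⊕ ipad = 5f 6f 41 36 36 36; K' ⊕ opad = 35 05 2b 5c 5c 5c.
m1: inner = H(5f 6f 41 36 36 36 72) = 02 23; tag = H(35 05 2b 5c 5c 5c 02 23) = 019e
m2: inner = H(5f 6f 41 36 36 36 ae) = 02 5f; tag = H(35 05 2b 5c 5c 5c 02 5f) = 01da ← matches
m3: inner = H(5f 6f 41 36 36 36 a2) = 02 53; tag = H(35 05 2b 5c 5c 5c 02 53) = 01ce

2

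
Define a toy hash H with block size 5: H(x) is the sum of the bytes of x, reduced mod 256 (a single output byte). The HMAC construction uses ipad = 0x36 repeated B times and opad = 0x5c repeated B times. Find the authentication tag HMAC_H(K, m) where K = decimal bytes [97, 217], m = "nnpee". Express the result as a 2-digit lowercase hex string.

Key decimal bytes [97, 217] = 61 d9 is 2 bytes ≤ B = 5; zero-pad to 5 bytes: K' = 61 d9 00 00 00.
K' ⊕ ipad = 57 ef 36 36 36.  K' ⊕ opad = 3d 85 5c 5c 5c.
Inner input = (K'⊕ipad) ∥ m = 57 ef 36 36 36 ∥ 6e 6e 70 65 65.
Inner hash: sum = 87+239+54+54+54+110+110+112+101+101 = 1022; mod 256 = 254 → fe.
Outer input = (K'⊕opad) ∥ inner = 3d 85 5c 5c 5c ∥ fe.
Outer hash (tag): sum = 61+133+92+92+92+254 = 724; mod 256 = 212 → d4.

d4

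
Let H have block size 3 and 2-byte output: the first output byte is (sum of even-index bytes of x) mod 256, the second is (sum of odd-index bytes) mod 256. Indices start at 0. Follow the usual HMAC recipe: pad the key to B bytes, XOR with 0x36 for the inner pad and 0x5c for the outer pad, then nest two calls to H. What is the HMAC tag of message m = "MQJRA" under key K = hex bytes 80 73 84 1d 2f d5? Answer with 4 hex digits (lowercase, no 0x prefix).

Key hex bytes 80 73 84 1d 2f d5 is 6 bytes > B = 3, so hash it first: H(key) = 33 65, then zero-pad to 3 bytes: K' = 33 65 00.
K' ⊕ ipad = 05 53 36.  K' ⊕ opad = 6f 39 5c.
Inner input = (K'⊕ipad) ∥ m = 05 53 36 ∥ 4d 51 4a 52 41.
Inner hash: even-index sum = 222 mod 256 = 222; odd-index sum = 299 mod 256 = 43 → de 2b.
Outer input = (K'⊕opad) ∥ inner = 6f 39 5c ∥ de 2b.
Outer hash (tag): even-index sum = 246 mod 256 = 246; odd-index sum = 279 mod 256 = 23 → f6 17.

f617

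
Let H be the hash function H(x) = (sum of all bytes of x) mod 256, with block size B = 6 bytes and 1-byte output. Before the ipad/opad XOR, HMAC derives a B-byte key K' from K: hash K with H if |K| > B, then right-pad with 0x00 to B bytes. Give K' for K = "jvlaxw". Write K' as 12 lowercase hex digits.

6a766c617877

Key "jvlaxw" = 6a 76 6c 61 78 77 is exactly B = 6 bytes: K' = 6a 76 6c 61 78 77.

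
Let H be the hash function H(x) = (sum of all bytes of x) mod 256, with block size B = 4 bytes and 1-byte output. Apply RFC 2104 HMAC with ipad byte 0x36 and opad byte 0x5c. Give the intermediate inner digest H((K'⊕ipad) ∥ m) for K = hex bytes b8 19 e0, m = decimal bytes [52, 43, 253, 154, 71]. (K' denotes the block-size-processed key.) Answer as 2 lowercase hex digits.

Key hex bytes b8 19 e0 is 3 bytes ≤ B = 4; zero-pad to 4 bytes: K' = b8 19 e0 00.
K' ⊕ ipad = 8e 2f d6 36.
Inner input = 8e 2f d6 36 ∥ 34 2b fd 9a 47.
Inner hash: sum = 142+47+214+54+52+43+253+154+71 = 1030; mod 256 = 6 → 06.

06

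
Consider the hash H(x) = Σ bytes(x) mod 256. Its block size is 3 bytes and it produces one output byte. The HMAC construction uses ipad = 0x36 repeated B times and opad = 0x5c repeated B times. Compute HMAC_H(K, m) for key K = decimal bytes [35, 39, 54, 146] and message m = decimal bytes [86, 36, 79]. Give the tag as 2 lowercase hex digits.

Key decimal bytes [35, 39, 54, 146] = 23 27 36 92 is 4 bytes > B = 3, so hash it first: H(key) = 12, then zero-pad to 3 bytes: K' = 12 00 00.
K' ⊕ ipad = 24 36 36.  K' ⊕ opad = 4e 5c 5c.
Inner input = (K'⊕ipad) ∥ m = 24 36 36 ∥ 56 24 4f.
Inner hash: sum = 36+54+54+86+36+79 = 345; mod 256 = 89 → 59.
Outer input = (K'⊕opad) ∥ inner = 4e 5c 5c ∥ 59.
Outer hash (tag): sum = 78+92+92+89 = 351; mod 256 = 95 → 5f.

5f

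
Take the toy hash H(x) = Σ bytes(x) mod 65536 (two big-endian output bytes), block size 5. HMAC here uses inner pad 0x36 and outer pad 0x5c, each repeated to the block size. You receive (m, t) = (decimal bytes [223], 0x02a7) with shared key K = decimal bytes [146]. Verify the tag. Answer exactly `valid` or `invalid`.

Key decimal bytes [146] = 92 is 1 byte ≤ B = 5; zero-pad to 5 bytes: K' = 92 00 00 00 00.
K' ⊕ ipad = a4 36 36 36 36; K' ⊕ opad = ce 5c 5c 5c 5c.
Inner hash: sum = 164+54+54+54+54+223 = 603 → 02 5b.
Outer hash (recomputed tag): sum = 206+92+92+92+92+2+91 = 667 → 02 9b.
Recomputed tag = 029b; claimed = 02a7 → mismatch.

invalid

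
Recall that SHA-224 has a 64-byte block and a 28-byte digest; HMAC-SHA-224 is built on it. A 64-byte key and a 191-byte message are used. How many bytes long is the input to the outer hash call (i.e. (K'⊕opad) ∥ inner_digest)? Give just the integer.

92

Key is 64 ≤ 64 bytes, zero-padded: |K'| = 64.
Outer input = (K'⊕opad) ∥ H(inner) → 64 + 28 = 92 bytes.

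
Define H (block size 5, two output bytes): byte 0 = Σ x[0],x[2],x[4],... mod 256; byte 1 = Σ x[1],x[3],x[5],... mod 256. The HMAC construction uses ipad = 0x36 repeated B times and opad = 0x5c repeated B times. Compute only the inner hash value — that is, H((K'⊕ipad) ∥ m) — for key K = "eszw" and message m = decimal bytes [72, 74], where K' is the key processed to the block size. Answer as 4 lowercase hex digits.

Key "eszw" = 65 73 7a 77 is 4 bytes ≤ B = 5; zero-pad to 5 bytes: K' = 65 73 7a 77 00.
K' ⊕ ipad = 53 45 4c 41 36.
Inner input = 53 45 4c 41 36 ∥ 48 4a.
Inner hash: even-index sum = 287 mod 256 = 31; odd-index sum = 206 mod 256 = 206 → 1f ce.

1fce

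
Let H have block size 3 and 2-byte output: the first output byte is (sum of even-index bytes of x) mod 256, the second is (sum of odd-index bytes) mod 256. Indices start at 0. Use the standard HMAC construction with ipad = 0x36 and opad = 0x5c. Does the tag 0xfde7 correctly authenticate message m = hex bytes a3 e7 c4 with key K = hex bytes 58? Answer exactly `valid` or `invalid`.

Key hex bytes 58 is 1 byte ≤ B = 3; zero-pad to 3 bytes: K' = 58 00 00.
K' ⊕ ipad = 6e 36 36; K' ⊕ opad = 04 5c 5c.
Inner hash: even-index sum = 395 mod 256 = 139; odd-index sum = 413 mod 256 = 157 → 8b 9d.
Outer hash (recomputed tag): even-index sum = 253 mod 256 = 253; odd-index sum = 231 mod 256 = 231 → fd e7.
Recomputed tag = fde7; claimed = fde7 → match.

valid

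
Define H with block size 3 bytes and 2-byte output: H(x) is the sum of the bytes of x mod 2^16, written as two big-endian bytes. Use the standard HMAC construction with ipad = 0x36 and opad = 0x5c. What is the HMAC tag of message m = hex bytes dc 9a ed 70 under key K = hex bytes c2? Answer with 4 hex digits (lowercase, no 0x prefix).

018d

Key hex bytes c2 is 1 byte ≤ B = 3; zero-pad to 3 bytes: K' = c2 00 00.
K' ⊕ ipad = f4 36 36.  K' ⊕ opad = 9e 5c 5c.
Inner input = (K'⊕ipad) ∥ m = f4 36 36 ∥ dc 9a ed 70.
Inner hash: sum = 244+54+54+220+154+237+112 = 1075 → 04 33.
Outer input = (K'⊕opad) ∥ inner = 9e 5c 5c ∥ 04 33.
Outer hash (tag): sum = 158+92+92+4+51 = 397 → 01 8d.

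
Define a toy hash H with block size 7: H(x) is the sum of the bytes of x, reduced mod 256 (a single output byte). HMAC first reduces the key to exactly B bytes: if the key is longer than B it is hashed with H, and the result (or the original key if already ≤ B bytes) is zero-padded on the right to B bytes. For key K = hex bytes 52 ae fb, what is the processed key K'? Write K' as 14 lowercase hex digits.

Key hex bytes 52 ae fb is 3 bytes ≤ B = 7; zero-pad to 7 bytes: K' = 52 ae fb 00 00 00 00.

52aefb00000000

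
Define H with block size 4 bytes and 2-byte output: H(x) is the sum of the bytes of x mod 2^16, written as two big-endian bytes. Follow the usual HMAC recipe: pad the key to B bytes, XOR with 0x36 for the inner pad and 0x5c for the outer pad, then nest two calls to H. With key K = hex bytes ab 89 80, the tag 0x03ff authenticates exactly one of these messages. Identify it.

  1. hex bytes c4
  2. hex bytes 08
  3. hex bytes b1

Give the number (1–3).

3

Key hex bytes ab 89 80 is 3 bytes ≤ B = 4; zero-pad to 4 bytes: K' = ab 89 80 00.
K' ⊕ ipad = 9d bf b6 36; K' ⊕ opad = f7 d5 dc 5c.
m1: inner = H(9d bf b6 36 c4) = 03 0c; tag = H(f7 d5 dc 5c 03 0c) = 0313
m2: inner = H(9d bf b6 36 08) = 02 50; tag = H(f7 d5 dc 5c 02 50) = 0356
m3: inner = H(9d bf b6 36 b1) = 02 f9; tag = H(f7 d5 dc 5c 02 f9) = 03ff ← matches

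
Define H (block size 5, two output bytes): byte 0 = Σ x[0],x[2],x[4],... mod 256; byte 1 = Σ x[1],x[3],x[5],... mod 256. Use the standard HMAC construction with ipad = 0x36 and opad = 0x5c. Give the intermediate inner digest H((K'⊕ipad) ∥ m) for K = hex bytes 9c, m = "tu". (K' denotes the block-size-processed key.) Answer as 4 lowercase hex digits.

8be0

Key hex bytes 9c is 1 byte ≤ B = 5; zero-pad to 5 bytes: K' = 9c 00 00 00 00.
K' ⊕ ipad = aa 36 36 36 36.
Inner input = aa 36 36 36 36 ∥ 74 75.
Inner hash: even-index sum = 395 mod 256 = 139; odd-index sum = 224 mod 256 = 224 → 8b e0.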